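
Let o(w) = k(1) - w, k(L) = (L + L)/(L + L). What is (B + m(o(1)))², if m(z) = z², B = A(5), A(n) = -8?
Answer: 64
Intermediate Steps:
k(L) = 1 (k(L) = (2*L)/((2*L)) = (2*L)*(1/(2*L)) = 1)
B = -8
o(w) = 1 - w
(B + m(o(1)))² = (-8 + (1 - 1*1)²)² = (-8 + (1 - 1)²)² = (-8 + 0²)² = (-8 + 0)² = (-8)² = 64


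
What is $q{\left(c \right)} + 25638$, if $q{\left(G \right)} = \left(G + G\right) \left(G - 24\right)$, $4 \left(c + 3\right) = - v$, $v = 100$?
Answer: $28550$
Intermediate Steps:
$c = -28$ ($c = -3 + \frac{\left(-1\right) 100}{4} = -3 + \frac{1}{4} \left(-100\right) = -3 - 25 = -28$)
$q{\left(G \right)} = 2 G \left(-24 + G\right)$
$q{\left(c \right)} + 25638 = 2 \left(-28\right) \left(-24 - 28\right) + 25638 = 2 \left(-28\right) \left(-52\right) + 25638 = 2912 + 25638 = 28550$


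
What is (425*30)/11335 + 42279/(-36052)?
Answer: -3913893/81729884 ≈ -0.047888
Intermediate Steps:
(425*30)/11335 + 42279/(-36052) = 12750*(1/11335) + 42279*(-1/36052) = 2550/2267 - 42279/36052 = -3913893/81729884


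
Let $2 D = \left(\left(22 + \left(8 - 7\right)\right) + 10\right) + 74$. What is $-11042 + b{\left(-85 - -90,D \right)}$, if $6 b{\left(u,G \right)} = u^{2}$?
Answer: $- \frac{66227}{6} \approx -11038.0$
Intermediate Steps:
$D = \frac{107}{2}$ ($D = \frac{\left(\left(22 + \left(8 - 7\right)\right) + 10\right) + 74}{2} = \frac{\left(\left(22 + 1\right) + 10\right) + 74}{2} = \frac{\left(23 + 10\right) + 74}{2} = \frac{33 + 74}{2} = \frac{1}{2} \cdot 107 = \frac{107}{2} \approx 53.5$)
$b{\left(u,G \right)} = \frac{u^{2}}{6}$
$-11042 + b{\left(-85 - -90,D \right)} = -11042 + \frac{\left(-85 - -90\right)^{2}}{6} = -11042 + \frac{\left(-85 + 90\right)^{2}}{6} = -11042 + \frac{5^{2}}{6} = -11042 + \frac{1}{6} \cdot 25 = -11042 + \frac{25}{6} = - \frac{66227}{6}$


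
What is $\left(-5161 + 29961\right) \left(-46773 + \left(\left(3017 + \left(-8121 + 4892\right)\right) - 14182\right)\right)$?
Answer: $-1516941600$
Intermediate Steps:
$\left(-5161 + 29961\right) \left(-46773 + \left(\left(3017 + \left(-8121 + 4892\right)\right) - 14182\right)\right) = 24800 \left(-46773 + \left(\left(3017 - 3229\right) - 14182\right)\right) = 24800 \left(-46773 - 14394\right) = 24800 \left(-61167\right) = -1516941600$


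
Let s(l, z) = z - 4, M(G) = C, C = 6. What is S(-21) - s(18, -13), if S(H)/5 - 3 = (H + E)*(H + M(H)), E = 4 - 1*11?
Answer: 2132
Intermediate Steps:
M(G) = 6
E = -7 (E = 4 - 11 = -7)
s(l, z) = -4 + z
S(H) = 15 + 5*(-7 + H)*(6 + H) (S(H) = 15 + 5*((H - 7)*(H + 6)) = 15 + 5*((-7 + H)*(6 + H)) = 15 + 5*(-7 + H)*(6 + H))
S(-21) - s(18, -13) = (-195 - 5*(-21) + 5*(-21)²) - (-4 - 13) = (-195 + 105 + 5*441) - 1*(-17) = (-195 + 105 + 2205) + 17 = 2115 + 17 = 2132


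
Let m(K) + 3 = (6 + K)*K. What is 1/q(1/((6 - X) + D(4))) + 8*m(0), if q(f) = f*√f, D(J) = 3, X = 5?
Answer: -16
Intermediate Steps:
q(f) = f^(3/2)
m(K) = -3 + K*(6 + K) (m(K) = -3 + (6 + K)*K = -3 + K*(6 + K))
1/q(1/((6 - X) + D(4))) + 8*m(0) = 1/((1/((6 - 1*5) + 3))^(3/2)) + 8*(-3 + 0² + 6*0) = 1/((1/((6 - 5) + 3))^(3/2)) + 8*(-3 + 0 + 0) = 1/((1/(1 + 3))^(3/2)) + 8*(-3) = 1/((1/4)^(3/2)) - 24 = 1/((¼)^(3/2)) - 24 = 1/(⅛) - 24 = 8 - 24 = -16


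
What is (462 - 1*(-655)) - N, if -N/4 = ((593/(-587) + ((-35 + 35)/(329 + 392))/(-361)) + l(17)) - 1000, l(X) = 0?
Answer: -1694693/587 ≈ -2887.0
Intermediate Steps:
N = 2350372/587 (N = -4*(((593/(-587) + ((-35 + 35)/(329 + 392))/(-361)) + 0) - 1000) = -4*(((593*(-1/587) + (0/721)*(-1/361)) + 0) - 1000) = -4*(((-593/587 + (0*(1/721))*(-1/361)) + 0) - 1000) = -4*(((-593/587 + 0*(-1/361)) + 0) - 1000) = -4*(((-593/587 + 0) + 0) - 1000) = -4*((-593/587 + 0) - 1000) = -4*(-593/587 - 1000) = -4*(-587593/587) = 2350372/587 ≈ 4004.0)
(462 - 1*(-655)) - N = (462 - 1*(-655)) - 1*2350372/587 = (462 + 655) - 2350372/587 = 1117 - 2350372/587 = -1694693/587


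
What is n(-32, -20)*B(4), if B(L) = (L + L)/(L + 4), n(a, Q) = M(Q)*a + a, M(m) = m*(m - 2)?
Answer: -14112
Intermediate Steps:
M(m) = m*(-2 + m)
n(a, Q) = a + Q*a*(-2 + Q) (n(a, Q) = (Q*(-2 + Q))*a + a = Q*a*(-2 + Q) + a = a + Q*a*(-2 + Q))
B(L) = 2*L/(4 + L) (B(L) = (2*L)/(4 + L) = 2*L/(4 + L))
n(-32, -20)*B(4) = (-32*(1 - 20*(-2 - 20)))*(2*4/(4 + 4)) = (-32*(1 - 20*(-22)))*(2*4/8) = (-32*(1 + 440))*(2*4*(⅛)) = -32*441*1 = -14112*1 = -14112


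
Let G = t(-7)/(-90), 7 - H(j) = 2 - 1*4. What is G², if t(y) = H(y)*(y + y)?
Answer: 49/25 ≈ 1.9600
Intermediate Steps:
H(j) = 9 (H(j) = 7 - (2 - 1*4) = 7 - (2 - 4) = 7 - 1*(-2) = 7 + 2 = 9)
t(y) = 18*y (t(y) = 9*(y + y) = 9*(2*y) = 18*y)
G = 7/5 (G = (18*(-7))/(-90) = -126*(-1/90) = 7/5 ≈ 1.4000)
G² = (7/5)² = 49/25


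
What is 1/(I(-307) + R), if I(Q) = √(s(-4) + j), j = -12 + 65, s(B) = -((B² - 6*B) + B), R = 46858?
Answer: 46858/2195672147 - √17/2195672147 ≈ 2.1339e-5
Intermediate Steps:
s(B) = -B² + 5*B (s(B) = -(B² - 5*B) = -B² + 5*B)
j = 53
I(Q) = √17 (I(Q) = √(-4*(5 - 1*(-4)) + 53) = √(-4*(5 + 4) + 53) = √(-4*9 + 53) = √(-36 + 53) = √17)
1/(I(-307) + R) = 1/(√17 + 46858) = 1/(46858 + √17)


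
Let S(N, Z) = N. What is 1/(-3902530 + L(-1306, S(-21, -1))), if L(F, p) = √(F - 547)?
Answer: -3902530/15229740402753 - I*√1853/15229740402753 ≈ -2.5624e-7 - 2.8265e-12*I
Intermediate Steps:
L(F, p) = √(-547 + F)
1/(-3902530 + L(-1306, S(-21, -1))) = 1/(-3902530 + √(-547 - 1306)) = 1/(-3902530 + √(-1853)) = 1/(-3902530 + I*√1853)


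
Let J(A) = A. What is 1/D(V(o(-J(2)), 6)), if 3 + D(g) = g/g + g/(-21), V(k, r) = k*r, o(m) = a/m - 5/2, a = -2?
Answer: -7/11 ≈ -0.63636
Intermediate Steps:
o(m) = -5/2 - 2/m (o(m) = -2/m - 5/2 = -5/2 - 2/m)
D(g) = -2 - g/21 (D(g) = -3 + (g/g + g/(-21)) = -3 + (1 + g*(-1/21)) = -3 + (1 - g/21) = -2 - g/21)
1/D(V(o(-J(2)), 6)) = 1/(-2 - (-5/2 - 2/((-1*2)))*6/21) = 1/(-2 - (-5/2 - 2/(-2))*6/21) = 1/(-2 - (-5/2 - 2*(-½))*6/21) = 1/(-2 - (-5/2 + 1)*6/21) = 1/(-2 - (-1)*6/14) = 1/(-2 - 1/21*(-9)) = 1/(-2 + 3/7) = 1/(-11/7) = -7/11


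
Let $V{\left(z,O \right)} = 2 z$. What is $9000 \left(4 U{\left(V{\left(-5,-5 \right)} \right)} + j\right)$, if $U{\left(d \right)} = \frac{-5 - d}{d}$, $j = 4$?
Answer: $18000$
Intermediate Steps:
$U{\left(d \right)} = \frac{-5 - d}{d}$
$9000 \left(4 U{\left(V{\left(-5,-5 \right)} \right)} + j\right) = 9000 \left(4 \frac{-5 - 2 \left(-5\right)}{2 \left(-5\right)} + 4\right) = 9000 \left(4 \frac{-5 - -10}{-10} + 4\right) = 9000 \left(4 \left(- \frac{-5 + 10}{10}\right) + 4\right) = 9000 \left(4 \left(\left(- \frac{1}{10}\right) 5\right) + 4\right) = 9000 \left(4 \left(- \frac{1}{2}\right) + 4\right) = 9000 \left(-2 + 4\right) = 9000 \cdot 2 = 18000$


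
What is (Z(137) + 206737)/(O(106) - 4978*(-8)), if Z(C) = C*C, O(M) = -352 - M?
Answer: 112753/19683 ≈ 5.7284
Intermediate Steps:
Z(C) = C**2
(Z(137) + 206737)/(O(106) - 4978*(-8)) = (137**2 + 206737)/((-352 - 1*106) - 4978*(-8)) = (18769 + 206737)/((-352 - 106) + 39824) = 225506/(-458 + 39824) = 225506/39366 = 225506*(1/39366) = 112753/19683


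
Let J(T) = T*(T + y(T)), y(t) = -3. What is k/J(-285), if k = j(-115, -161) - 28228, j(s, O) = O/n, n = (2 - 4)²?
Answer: -37691/109440 ≈ -0.34440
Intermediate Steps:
n = 4 (n = (-2)² = 4)
J(T) = T*(-3 + T) (J(T) = T*(T - 3) = T*(-3 + T))
j(s, O) = O/4
k = -113073/4 (k = (¼)*(-161) - 28228 = -161/4 - 28228 = -113073/4 ≈ -28268.)
k/J(-285) = -113073*(-1/(285*(-3 - 285)))/4 = -113073/(4*((-285*(-288)))) = -113073/4/82080 = -113073/4*1/82080 = -37691/109440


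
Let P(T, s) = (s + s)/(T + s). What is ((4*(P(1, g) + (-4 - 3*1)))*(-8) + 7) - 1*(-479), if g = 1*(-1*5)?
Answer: 630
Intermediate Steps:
g = -5 (g = 1*(-5) = -5)
P(T, s) = 2*s/(T + s) (P(T, s) = (2*s)/(T + s) = 2*s/(T + s))
((4*(P(1, g) + (-4 - 3*1)))*(-8) + 7) - 1*(-479) = ((4*(2*(-5)/(1 - 5) + (-4 - 3*1)))*(-8) + 7) - 1*(-479) = ((4*(2*(-5)/(-4) + (-4 - 3)))*(-8) + 7) + 479 = ((4*(2*(-5)*(-1/4) - 7))*(-8) + 7) + 479 = ((4*(5/2 - 7))*(-8) + 7) + 479 = ((4*(-9/2))*(-8) + 7) + 479 = (-18*(-8) + 7) + 479 = (144 + 7) + 479 = 151 + 479 = 630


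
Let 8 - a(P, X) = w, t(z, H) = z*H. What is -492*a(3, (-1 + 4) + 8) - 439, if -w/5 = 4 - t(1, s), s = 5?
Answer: -1915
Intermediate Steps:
t(z, H) = H*z
w = 5 (w = -5*(4 - 5) = -5*(-1) = 5)
a(P, X) = 3 (a(P, X) = 8 - 1*5 = 8 - 5 = 3)
-492*a(3, (-1 + 4) + 8) - 439 = -492*3 - 439 = -1476 - 439 = -1915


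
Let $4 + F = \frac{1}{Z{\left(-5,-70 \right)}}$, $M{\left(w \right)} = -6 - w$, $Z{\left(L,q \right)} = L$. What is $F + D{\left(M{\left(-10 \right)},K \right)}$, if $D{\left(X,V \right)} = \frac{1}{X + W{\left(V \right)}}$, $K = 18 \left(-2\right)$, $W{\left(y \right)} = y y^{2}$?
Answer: $- \frac{979697}{233260} \approx -4.2$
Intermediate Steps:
$W{\left(y \right)} = y^{3}$
$K = -36$
$F = - \frac{21}{5}$ ($F = -4 + \frac{1}{-5} = -4 - \frac{1}{5} = - \frac{21}{5} \approx -4.2$)
$D{\left(X,V \right)} = \frac{1}{X + V^{3}}$
$F + D{\left(M{\left(-10 \right)},K \right)} = - \frac{21}{5} + \frac{1}{\left(-6 - -10\right) + \left(-36\right)^{3}} = - \frac{21}{5} + \frac{1}{\left(-6 + 10\right) - 46656} = - \frac{21}{5} + \frac{1}{4 - 46656} = - \frac{21}{5} + \frac{1}{-46652} = - \frac{21}{5} - \frac{1}{46652} = - \frac{979697}{233260}$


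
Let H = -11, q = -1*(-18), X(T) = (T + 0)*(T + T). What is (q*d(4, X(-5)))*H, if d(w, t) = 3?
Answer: -594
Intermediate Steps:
X(T) = 2*T² (X(T) = T*(2*T) = 2*T²)
q = 18
(q*d(4, X(-5)))*H = (18*3)*(-11) = 54*(-11) = -594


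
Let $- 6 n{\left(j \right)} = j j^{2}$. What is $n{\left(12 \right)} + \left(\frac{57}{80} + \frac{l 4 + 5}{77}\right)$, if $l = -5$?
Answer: $- \frac{1770891}{6160} \approx -287.48$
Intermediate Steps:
$n{\left(j \right)} = - \frac{j^{3}}{6}$ ($n{\left(j \right)} = - \frac{j j^{2}}{6} = - \frac{j^{3}}{6}$)
$n{\left(12 \right)} + \left(\frac{57}{80} + \frac{l 4 + 5}{77}\right) = - \frac{12^{3}}{6} + \left(\frac{57}{80} + \frac{\left(-5\right) 4 + 5}{77}\right) = \left(- \frac{1}{6}\right) 1728 + \left(57 \cdot \frac{1}{80} + \left(-20 + 5\right) \frac{1}{77}\right) = -288 + \left(\frac{57}{80} - \frac{15}{77}\right) = -288 + \frac{3189}{6160} = - \frac{1770891}{6160}$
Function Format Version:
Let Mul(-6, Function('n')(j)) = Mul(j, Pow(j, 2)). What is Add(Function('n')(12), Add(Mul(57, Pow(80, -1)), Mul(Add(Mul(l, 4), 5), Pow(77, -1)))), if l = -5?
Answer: Rational(-1770891, 6160) ≈ -287.48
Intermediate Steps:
Function('n')(j) = Mul(Rational(-1, 6), Pow(j, 3)) (Function('n')(j) = Mul(Rational(-1, 6), Mul(j, Pow(j, 2))) = Mul(Rational(-1, 6), Pow(j, 3)))
Add(Function('n')(12), Add(Mul(57, Pow(80, -1)), Mul(Add(Mul(l, 4), 5), Pow(77, -1)))) = Add(Mul(Rational(-1, 6), Pow(12, 3)), Add(Mul(57, Pow(80, -1)), Mul(Add(Mul(-5, 4), 5), Pow(77, -1)))) = Add(Mul(Rational(-1, 6), 1728), Add(Mul(57, Rational(1, 80)), Mul(Add(-20, 5), Rational(1, 77)))) = Add(-288, Add(Rational(57, 80), Mul(-15, Rational(1, 77)))) = Add(-288, Add(Rational(57, 80), Rational(-15, 77))) = Add(-288, Rational(3189, 6160)) = Rational(-1770891, 6160)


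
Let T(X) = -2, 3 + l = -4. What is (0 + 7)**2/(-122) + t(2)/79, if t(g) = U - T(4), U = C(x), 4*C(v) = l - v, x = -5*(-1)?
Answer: -3993/9638 ≈ -0.41430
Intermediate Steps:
x = 5
l = -7 (l = -3 - 4 = -7)
C(v) = -7/4 - v/4 (C(v) = (-7 - v)/4 = -7/4 - v/4)
U = -3 (U = -7/4 - 1/4*5 = -7/4 - 5/4 = -3)
t(g) = -1 (t(g) = -3 - 1*(-2) = -3 + 2 = -1)
(0 + 7)**2/(-122) + t(2)/79 = (0 + 7)**2/(-122) - 1/79 = 7**2*(-1/122) - 1*1/79 = 49*(-1/122) - 1/79 = -49/122 - 1/79 = -3993/9638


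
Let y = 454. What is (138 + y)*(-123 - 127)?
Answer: -148000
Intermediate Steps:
(138 + y)*(-123 - 127) = (138 + 454)*(-123 - 127) = 592*(-250) = -148000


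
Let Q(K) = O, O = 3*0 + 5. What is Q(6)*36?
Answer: 180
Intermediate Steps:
O = 5 (O = 0 + 5 = 5)
Q(K) = 5
Q(6)*36 = 5*36 = 180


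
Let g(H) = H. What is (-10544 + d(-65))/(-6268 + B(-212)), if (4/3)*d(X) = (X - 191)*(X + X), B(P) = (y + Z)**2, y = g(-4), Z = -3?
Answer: -14416/6219 ≈ -2.3181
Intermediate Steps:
y = -4
B(P) = 49 (B(P) = (-4 - 3)**2 = (-7)**2 = 49)
d(X) = 3*X*(-191 + X)/2 (d(X) = 3*((X - 191)*(X + X))/4 = 3*((-191 + X)*(2*X))/4 = 3*(2*X*(-191 + X))/4 = 3*X*(-191 + X)/2)
(-10544 + d(-65))/(-6268 + B(-212)) = (-10544 + (3/2)*(-65)*(-191 - 65))/(-6268 + 49) = (-10544 + (3/2)*(-65)*(-256))/(-6219) = (-10544 + 24960)*(-1/6219) = 14416*(-1/6219) = -14416/6219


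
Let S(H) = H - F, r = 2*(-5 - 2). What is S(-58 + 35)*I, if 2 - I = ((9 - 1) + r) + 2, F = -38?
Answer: 90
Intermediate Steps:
r = -14 (r = 2*(-7) = -14)
S(H) = 38 + H (S(H) = H - 1*(-38) = H + 38 = 38 + H)
I = 6 (I = 2 - (((9 - 1) - 14) + 2) = 2 - ((8 - 14) + 2) = 2 - (-6 + 2) = 2 - 1*(-4) = 2 + 4 = 6)
S(-58 + 35)*I = (38 + (-58 + 35))*6 = (38 - 23)*6 = 15*6 = 90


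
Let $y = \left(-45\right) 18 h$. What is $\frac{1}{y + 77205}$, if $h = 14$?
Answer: $\frac{1}{65865} \approx 1.5183 \cdot 10^{-5}$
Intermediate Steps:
$y = -11340$ ($y = \left(-45\right) 18 \cdot 14 = \left(-810\right) 14 = -11340$)
$\frac{1}{y + 77205} = \frac{1}{-11340 + 77205} = \frac{1}{65865}$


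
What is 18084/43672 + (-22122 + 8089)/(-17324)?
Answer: 115767049/94571716 ≈ 1.2241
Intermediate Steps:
18084/43672 + (-22122 + 8089)/(-17324) = 18084*(1/43672) - 14033*(-1/17324) = 4521/10918 + 14033/17324 = 115767049/94571716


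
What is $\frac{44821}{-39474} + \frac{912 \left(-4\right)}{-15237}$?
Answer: $- \frac{59881825}{66829482} \approx -0.89604$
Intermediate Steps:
$\frac{44821}{-39474} + \frac{912 \left(-4\right)}{-15237} = 44821 \left(- \frac{1}{39474}\right) - - \frac{1216}{5079} = - \frac{44821}{39474} + \frac{1216}{5079} = - \frac{59881825}{66829482}$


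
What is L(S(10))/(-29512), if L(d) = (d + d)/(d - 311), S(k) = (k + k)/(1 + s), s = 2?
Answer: 5/3368057 ≈ 1.4845e-6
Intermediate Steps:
S(k) = 2*k/3 (S(k) = (k + k)/(1 + 2) = (2*k)/3 = (2*k)*(⅓) = 2*k/3)
L(d) = 2*d/(-311 + d) (L(d) = (2*d)/(-311 + d) = 2*d/(-311 + d))
L(S(10))/(-29512) = (2*((⅔)*10)/(-311 + (⅔)*10))/(-29512) = (2*(20/3)/(-311 + 20/3))*(-1/29512) = (2*(20/3)/(-913/3))*(-1/29512) = (2*(20/3)*(-3/913))*(-1/29512) = -40/913*(-1/29512) = 5/3368057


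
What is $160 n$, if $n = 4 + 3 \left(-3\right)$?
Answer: $-800$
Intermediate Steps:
$n = -5$ ($n = 4 - 9 = -5$)
$160 n = 160 \left(-5\right) = -800$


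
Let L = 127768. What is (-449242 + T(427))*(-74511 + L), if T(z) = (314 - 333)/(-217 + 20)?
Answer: -4713279383335/197 ≈ -2.3925e+10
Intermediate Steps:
T(z) = 19/197 (T(z) = -19/(-197) = -19*(-1/197) = 19/197)
(-449242 + T(427))*(-74511 + L) = (-449242 + 19/197)*(-74511 + 127768) = -88500655/197*53257 = -4713279383335/197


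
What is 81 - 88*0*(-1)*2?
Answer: 81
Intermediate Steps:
81 - 88*0*(-1)*2 = 81 - 0*2 = 81 - 88*0 = 81 + 0 = 81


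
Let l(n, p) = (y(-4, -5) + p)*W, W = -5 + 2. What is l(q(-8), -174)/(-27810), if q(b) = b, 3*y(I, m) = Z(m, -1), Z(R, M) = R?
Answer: -527/27810 ≈ -0.018950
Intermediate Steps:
W = -3
y(I, m) = m/3
l(n, p) = 5 - 3*p (l(n, p) = ((1/3)*(-5) + p)*(-3) = (-5/3 + p)*(-3) = 5 - 3*p)
l(q(-8), -174)/(-27810) = (5 - 3*(-174))/(-27810) = (5 + 522)*(-1/27810) = 527*(-1/27810) = -527/27810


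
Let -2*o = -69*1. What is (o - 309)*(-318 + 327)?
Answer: -4941/2 ≈ -2470.5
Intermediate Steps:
o = 69/2 (o = -(-69)/2 = -½*(-69) = 69/2 ≈ 34.500)
(o - 309)*(-318 + 327) = (69/2 - 309)*(-318 + 327) = -549/2*9 = -4941/2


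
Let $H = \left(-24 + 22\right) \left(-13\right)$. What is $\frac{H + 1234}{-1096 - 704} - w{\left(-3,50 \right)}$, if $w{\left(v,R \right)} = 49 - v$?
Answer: $- \frac{527}{10} \approx -52.7$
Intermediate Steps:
$H = 26$ ($H = \left(-2\right) \left(-13\right) = 26$)
$\frac{H + 1234}{-1096 - 704} - w{\left(-3,50 \right)} = \frac{26 + 1234}{-1096 - 704} - \left(49 - -3\right) = \frac{1260}{-1800} - \left(49 + 3\right) = 1260 \left(- \frac{1}{1800}\right) - 52 = - \frac{7}{10} - 52 = - \frac{527}{10}$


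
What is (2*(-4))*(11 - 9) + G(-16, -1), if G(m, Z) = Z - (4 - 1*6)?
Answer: -15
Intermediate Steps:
G(m, Z) = 2 + Z (G(m, Z) = Z - (4 - 6) = Z - 1*(-2) = Z + 2 = 2 + Z)
(2*(-4))*(11 - 9) + G(-16, -1) = (2*(-4))*(11 - 9) + (2 - 1) = -8*2 + 1 = -16 + 1 = -15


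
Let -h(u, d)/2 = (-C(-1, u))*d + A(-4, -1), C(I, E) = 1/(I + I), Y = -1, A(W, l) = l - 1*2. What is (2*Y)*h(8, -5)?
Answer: -22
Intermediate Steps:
A(W, l) = -2 + l (A(W, l) = l - 2 = -2 + l)
C(I, E) = 1/(2*I)
h(u, d) = 6 - d (h(u, d) = -2*((-1/(2*(-1)))*d + (-2 - 1)) = -2*((-(-1)/2)*d - 3) = -2*((-1*(-½))*d - 3) = -2*(d/2 - 3) = -2*(-3 + d/2) = 6 - d)
(2*Y)*h(8, -5) = (2*(-1))*(6 - 1*(-5)) = -2*(6 + 5) = -2*11 = -22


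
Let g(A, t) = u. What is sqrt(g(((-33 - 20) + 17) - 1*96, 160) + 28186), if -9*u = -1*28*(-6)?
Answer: sqrt(253506)/3 ≈ 167.83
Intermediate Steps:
u = -56/3 (u = -(-1*28)*(-6)/9 = -(-28)*(-6)/9 = -1/9*168 = -56/3 ≈ -18.667)
g(A, t) = -56/3
sqrt(g(((-33 - 20) + 17) - 1*96, 160) + 28186) = sqrt(-56/3 + 28186) = sqrt(84502/3) = sqrt(253506)/3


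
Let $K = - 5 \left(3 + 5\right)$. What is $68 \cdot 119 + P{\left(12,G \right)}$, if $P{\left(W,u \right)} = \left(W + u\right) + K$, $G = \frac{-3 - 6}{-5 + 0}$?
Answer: $\frac{40329}{5} \approx 8065.8$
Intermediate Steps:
$K = -40$ ($K = \left(-5\right) 8 = -40$)
$G = \frac{9}{5}$ ($G = - \frac{9}{-5} = \left(-9\right) \left(- \frac{1}{5}\right) = \frac{9}{5} \approx 1.8$)
$P{\left(W,u \right)} = -40 + W + u$ ($P{\left(W,u \right)} = \left(W + u\right) - 40 = -40 + W + u$)
$68 \cdot 119 + P{\left(12,G \right)} = 68 \cdot 119 + \left(-40 + 12 + \frac{9}{5}\right) = 8092 - \frac{131}{5} = \frac{40329}{5}$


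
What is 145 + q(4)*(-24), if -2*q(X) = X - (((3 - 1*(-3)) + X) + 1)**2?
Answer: -1259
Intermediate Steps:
q(X) = (7 + X)**2/2 - X/2 (q(X) = -(X - (((3 - 1*(-3)) + X) + 1)**2)/2 = -(X - (((3 + 3) + X) + 1)**2)/2 = -(X - ((6 + X) + 1)**2)/2 = -(X - (7 + X)**2)/2 = (7 + X)**2/2 - X/2)
145 + q(4)*(-24) = 145 + ((7 + 4)**2/2 - 1/2*4)*(-24) = 145 + ((1/2)*11**2 - 2)*(-24) = 145 + ((1/2)*121 - 2)*(-24) = 145 + (121/2 - 2)*(-24) = 145 + (117/2)*(-24) = 145 - 1404 = -1259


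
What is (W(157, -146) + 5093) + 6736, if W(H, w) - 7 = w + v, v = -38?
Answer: 11652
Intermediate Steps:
W(H, w) = -31 + w (W(H, w) = 7 + (w - 38) = 7 + (-38 + w) = -31 + w)
(W(157, -146) + 5093) + 6736 = ((-31 - 146) + 5093) + 6736 = (-177 + 5093) + 6736 = 4916 + 6736 = 11652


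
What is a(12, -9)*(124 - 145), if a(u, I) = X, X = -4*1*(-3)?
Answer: -252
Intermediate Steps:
X = 12 (X = -4*(-3) = 12)
a(u, I) = 12
a(12, -9)*(124 - 145) = 12*(124 - 145) = 12*(-21) = -252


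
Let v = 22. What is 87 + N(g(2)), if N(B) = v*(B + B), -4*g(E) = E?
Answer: 65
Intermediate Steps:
g(E) = -E/4
N(B) = 44*B (N(B) = 22*(B + B) = 22*(2*B) = 44*B)
87 + N(g(2)) = 87 + 44*(-¼*2) = 87 + 44*(-½) = 87 - 22 = 65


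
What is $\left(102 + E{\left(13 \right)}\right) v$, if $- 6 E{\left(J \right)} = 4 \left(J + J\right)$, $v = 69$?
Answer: $5842$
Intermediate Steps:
$E{\left(J \right)} = - \frac{4 J}{3}$ ($E{\left(J \right)} = - \frac{4 \left(J + J\right)}{6} = - \frac{4 \cdot 2 J}{6} = - \frac{8 J}{6} = - \frac{4 J}{3}$)
$\left(102 + E{\left(13 \right)}\right) v = \left(102 - \frac{52}{3}\right) 69 = \frac{254}{3} \cdot 69 = 5842$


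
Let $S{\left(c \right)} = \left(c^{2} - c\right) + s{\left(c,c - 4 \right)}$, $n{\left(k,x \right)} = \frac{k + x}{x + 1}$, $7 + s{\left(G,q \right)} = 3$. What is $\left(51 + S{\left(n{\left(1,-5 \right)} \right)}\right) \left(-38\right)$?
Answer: $-1786$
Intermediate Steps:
$s{\left(G,q \right)} = -4$ ($s{\left(G,q \right)} = -7 + 3 = -4$)
$n{\left(k,x \right)} = \frac{k + x}{1 + x}$
$S{\left(c \right)} = -4 + c^{2} - c$ ($S{\left(c \right)} = \left(c^{2} - c\right) - 4 = -4 + c^{2} - c$)
$\left(51 + S{\left(n{\left(1,-5 \right)} \right)}\right) \left(-38\right) = \left(51 - \left(4 - 1 + \frac{1 - 5}{1 - 5}\right)\right) \left(-38\right) = \left(51 - \left(4 - 1^{2} + \frac{1}{-4} \left(-4\right)\right)\right) \left(-38\right) = \left(51 - \left(4 + 1 - 1\right)\right) \left(-38\right) = \left(51 - \left(5 - 1\right)\right) \left(-38\right) = \left(51 - 4\right) \left(-38\right) = 47 \left(-38\right) = -1786$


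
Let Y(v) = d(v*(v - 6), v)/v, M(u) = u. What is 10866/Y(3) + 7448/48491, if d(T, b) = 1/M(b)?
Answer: 4742136302/48491 ≈ 97794.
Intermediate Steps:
d(T, b) = 1/b
Y(v) = v**(-2) (Y(v) = 1/(v*v) = v**(-2))
10866/Y(3) + 7448/48491 = 10866/(3**(-2)) + 7448/48491 = 10866/(1/9) + 7448*(1/48491) = 10866*9 + 7448/48491 = 97794 + 7448/48491 = 4742136302/48491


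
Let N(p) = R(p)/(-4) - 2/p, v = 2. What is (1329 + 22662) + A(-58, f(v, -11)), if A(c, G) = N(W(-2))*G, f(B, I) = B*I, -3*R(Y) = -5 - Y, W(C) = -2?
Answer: 47949/2 ≈ 23975.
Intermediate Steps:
R(Y) = 5/3 + Y/3 (R(Y) = -(-5 - Y)/3 = 5/3 + Y/3)
N(p) = -5/12 - 2/p - p/12 (N(p) = (5/3 + p/3)/(-4) - 2/p = (5/3 + p/3)*(-¼) - 2/p = (-5/12 - p/12) - 2/p = -5/12 - 2/p - p/12)
A(c, G) = 3*G/4 (A(c, G) = ((1/12)*(-24 - 2*(-5 - 1*(-2)))/(-2))*G = ((1/12)*(-½)*(-24 - 2*(-5 + 2)))*G = ((1/12)*(-½)*(-24 - 2*(-3)))*G = ((1/12)*(-½)*(-24 + 6))*G = ((1/12)*(-½)*(-18))*G = 3*G/4)
(1329 + 22662) + A(-58, f(v, -11)) = (1329 + 22662) + 3*(2*(-11))/4 = 23991 + (¾)*(-22) = 23991 - 33/2 = 47949/2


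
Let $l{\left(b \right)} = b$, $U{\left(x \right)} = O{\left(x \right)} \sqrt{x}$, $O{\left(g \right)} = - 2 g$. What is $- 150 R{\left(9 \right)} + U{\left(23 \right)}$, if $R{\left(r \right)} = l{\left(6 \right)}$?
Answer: $-900 - 46 \sqrt{23} \approx -1120.6$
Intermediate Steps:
$U{\left(x \right)} = - 2 x^{\frac{3}{2}}$ ($U{\left(x \right)} = - 2 x \sqrt{x} = - 2 x^{\frac{3}{2}}$)
$R{\left(r \right)} = 6$
$- 150 R{\left(9 \right)} + U{\left(23 \right)} = \left(-150\right) 6 - 2 \cdot 23^{\frac{3}{2}} = -900 - 2 \cdot 23 \sqrt{23} = -900 - 46 \sqrt{23}$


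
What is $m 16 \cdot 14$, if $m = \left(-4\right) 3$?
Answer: $-2688$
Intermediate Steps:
$m = -12$
$m 16 \cdot 14 = \left(-12\right) 16 \cdot 14 = \left(-192\right) 14 = -2688$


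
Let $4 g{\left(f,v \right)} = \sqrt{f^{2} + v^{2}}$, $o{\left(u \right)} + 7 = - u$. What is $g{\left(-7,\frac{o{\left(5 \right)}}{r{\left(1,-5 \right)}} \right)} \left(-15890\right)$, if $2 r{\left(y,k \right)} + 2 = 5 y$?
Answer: $- \frac{7945 \sqrt{113}}{2} \approx -42228.0$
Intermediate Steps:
$r{\left(y,k \right)} = -1 + \frac{5 y}{2}$
$o{\left(u \right)} = -7 - u$
$g{\left(f,v \right)} = \frac{\sqrt{f^{2} + v^{2}}}{4}$
$g{\left(-7,\frac{o{\left(5 \right)}}{r{\left(1,-5 \right)}} \right)} \left(-15890\right) = \frac{\sqrt{\left(-7\right)^{2} + \left(\frac{-7 - 5}{-1 + \frac{5}{2} \cdot 1}\right)^{2}}}{4} \left(-15890\right) = \frac{\sqrt{49 + \left(\frac{-7 - 5}{-1 + \frac{5}{2}}\right)^{2}}}{4} \left(-15890\right) = \frac{\sqrt{49 + \left(- \frac{12}{\frac{3}{2}}\right)^{2}}}{4} \left(-15890\right) = \frac{\sqrt{49 + \left(\left(-12\right) \frac{2}{3}\right)^{2}}}{4} \left(-15890\right) = \frac{\sqrt{49 + \left(-8\right)^{2}}}{4} \left(-15890\right) = \frac{\sqrt{49 + 64}}{4} \left(-15890\right) = \frac{\sqrt{113}}{4} \left(-15890\right) = - \frac{7945 \sqrt{113}}{2}$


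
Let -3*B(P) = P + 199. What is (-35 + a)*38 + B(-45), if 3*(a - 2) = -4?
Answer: -1356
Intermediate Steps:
a = 2/3 (a = 2 + (1/3)*(-4) = 2 - 4/3 = 2/3 ≈ 0.66667)
B(P) = -199/3 - P/3 (B(P) = -(P + 199)/3 = -(199 + P)/3 = -199/3 - P/3)
(-35 + a)*38 + B(-45) = (-35 + 2/3)*38 + (-199/3 - 1/3*(-45)) = -103/3*38 + (-199/3 + 15) = -3914/3 - 154/3 = -1356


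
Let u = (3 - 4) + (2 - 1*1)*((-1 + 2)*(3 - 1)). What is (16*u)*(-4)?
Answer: -64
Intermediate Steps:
u = 1 (u = -1 + (2 - 1)*(1*2) = -1 + 1*2 = -1 + 2 = 1)
(16*u)*(-4) = (16*1)*(-4) = 16*(-4) = -64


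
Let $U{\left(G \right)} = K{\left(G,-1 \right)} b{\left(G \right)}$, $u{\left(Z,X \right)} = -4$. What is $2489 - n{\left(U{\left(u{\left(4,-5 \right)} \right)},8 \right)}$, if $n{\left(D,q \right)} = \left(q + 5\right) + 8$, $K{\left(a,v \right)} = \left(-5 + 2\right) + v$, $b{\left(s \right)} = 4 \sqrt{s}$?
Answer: $2468$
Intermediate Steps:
$K{\left(a,v \right)} = -3 + v$
$U{\left(G \right)} = - 16 \sqrt{G}$ ($U{\left(G \right)} = \left(-3 - 1\right) 4 \sqrt{G} = - 4 \cdot 4 \sqrt{G} = - 16 \sqrt{G}$)
$n{\left(D,q \right)} = 13 + q$ ($n{\left(D,q \right)} = \left(5 + q\right) + 8 = 13 + q$)
$2489 - n{\left(U{\left(u{\left(4,-5 \right)} \right)},8 \right)} = 2489 - \left(13 + 8\right) = 2489 - 21 = 2468$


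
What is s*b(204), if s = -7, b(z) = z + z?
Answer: -2856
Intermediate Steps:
b(z) = 2*z
s*b(204) = -14*204 = -7*408 = -2856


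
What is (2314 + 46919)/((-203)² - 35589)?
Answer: 49233/5620 ≈ 8.7603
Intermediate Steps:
(2314 + 46919)/((-203)² - 35589) = 49233/(41209 - 35589) = 49233/5620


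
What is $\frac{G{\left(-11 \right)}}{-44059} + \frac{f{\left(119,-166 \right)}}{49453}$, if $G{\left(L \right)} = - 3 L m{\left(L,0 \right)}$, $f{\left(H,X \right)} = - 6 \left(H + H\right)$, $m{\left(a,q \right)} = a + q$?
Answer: $- \frac{2644989}{128167631} \approx -0.020637$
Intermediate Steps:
$f{\left(H,X \right)} = - 12 H$ ($f{\left(H,X \right)} = - 6 \cdot 2 H = - 12 H$)
$G{\left(L \right)} = - 3 L^{2}$ ($G{\left(L \right)} = - 3 L \left(L + 0\right) = - 3 L L = - 3 L^{2}$)
$\frac{G{\left(-11 \right)}}{-44059} + \frac{f{\left(119,-166 \right)}}{49453} = \frac{\left(-3\right) \left(-11\right)^{2}}{-44059} + \frac{\left(-12\right) 119}{49453} = \left(-3\right) 121 \left(- \frac{1}{44059}\right) - \frac{84}{2909} = \left(-363\right) \left(- \frac{1}{44059}\right) - \frac{84}{2909} = \frac{363}{44059} - \frac{84}{2909} = - \frac{2644989}{128167631}$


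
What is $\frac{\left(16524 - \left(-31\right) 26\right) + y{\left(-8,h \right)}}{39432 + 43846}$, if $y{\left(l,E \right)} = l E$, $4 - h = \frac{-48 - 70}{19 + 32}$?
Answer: $\frac{440627}{2123589} \approx 0.20749$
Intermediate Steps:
$h = \frac{322}{51}$ ($h = 4 - \frac{-48 - 70}{19 + 32} = 4 - - \frac{118}{51} = 4 + \frac{118}{51} = \frac{322}{51} \approx 6.3137$)
$y{\left(l,E \right)} = E l$
$\frac{\left(16524 - \left(-31\right) 26\right) + y{\left(-8,h \right)}}{39432 + 43846} = \frac{\left(16524 - \left(-31\right) 26\right) + \frac{322}{51} \left(-8\right)}{39432 + 43846} = \frac{\left(16524 - -806\right) - \frac{2576}{51}}{83278} = \left(\left(16524 + 806\right) - \frac{2576}{51}\right) \frac{1}{83278} = \left(17330 - \frac{2576}{51}\right) \frac{1}{83278} = \frac{881254}{51} \cdot \frac{1}{83278} = \frac{440627}{2123589}$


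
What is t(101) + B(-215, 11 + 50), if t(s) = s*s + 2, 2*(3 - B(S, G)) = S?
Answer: 20627/2 ≈ 10314.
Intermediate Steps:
B(S, G) = 3 - S/2
t(s) = 2 + s**2 (t(s) = s**2 + 2 = 2 + s**2)
t(101) + B(-215, 11 + 50) = (2 + 101**2) + (3 - 1/2*(-215)) = (2 + 10201) + (3 + 215/2) = 10203 + 221/2 = 20627/2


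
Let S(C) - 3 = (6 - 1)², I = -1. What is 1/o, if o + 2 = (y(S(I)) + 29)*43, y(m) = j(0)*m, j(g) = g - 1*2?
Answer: -1/1163 ≈ -0.00085985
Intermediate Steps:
j(g) = -2 + g (j(g) = g - 2 = -2 + g)
S(C) = 28 (S(C) = 3 + (6 - 1)² = 3 + 5² = 3 + 25 = 28)
y(m) = -2*m (y(m) = (-2 + 0)*m = -2*m)
o = -1163 (o = -2 + (-2*28 + 29)*43 = -2 + (-56 + 29)*43 = -2 - 27*43 = -2 - 1161 = -1163)
1/o = 1/(-1163) = -1/1163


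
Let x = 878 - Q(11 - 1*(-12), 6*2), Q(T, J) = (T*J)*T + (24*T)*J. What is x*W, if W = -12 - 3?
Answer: 181410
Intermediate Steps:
Q(T, J) = J*T² + 24*J*T (Q(T, J) = (J*T)*T + 24*J*T = J*T² + 24*J*T)
x = -12094 (x = 878 - 6*2*(11 - 1*(-12))*(24 + (11 - 1*(-12))) = 878 - 12*(11 + 12)*(24 + (11 + 12)) = 878 - 12*23*(24 + 23) = 878 - 12*23*47 = 878 - 1*12972 = 878 - 12972 = -12094)
W = -15
x*W = -12094*(-15) = 181410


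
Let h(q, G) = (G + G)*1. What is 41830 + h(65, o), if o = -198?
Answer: 41434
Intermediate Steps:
h(q, G) = 2*G (h(q, G) = (2*G)*1 = 2*G)
41830 + h(65, o) = 41830 + 2*(-198) = 41830 - 396 = 41434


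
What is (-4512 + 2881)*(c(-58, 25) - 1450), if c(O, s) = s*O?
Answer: 4729900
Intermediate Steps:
c(O, s) = O*s
(-4512 + 2881)*(c(-58, 25) - 1450) = (-4512 + 2881)*(-58*25 - 1450) = -1631*(-1450 - 1450) = -1631*(-2900) = 4729900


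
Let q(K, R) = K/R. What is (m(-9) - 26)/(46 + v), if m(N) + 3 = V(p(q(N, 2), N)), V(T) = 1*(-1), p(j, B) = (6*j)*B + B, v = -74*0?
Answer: -15/23 ≈ -0.65217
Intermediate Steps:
v = 0
p(j, B) = B + 6*B*j (p(j, B) = 6*B*j + B = B + 6*B*j)
V(T) = -1
m(N) = -4 (m(N) = -3 - 1 = -4)
(m(-9) - 26)/(46 + v) = (-4 - 26)/(46 + 0) = -30/46 = -30*1/46 = -15/23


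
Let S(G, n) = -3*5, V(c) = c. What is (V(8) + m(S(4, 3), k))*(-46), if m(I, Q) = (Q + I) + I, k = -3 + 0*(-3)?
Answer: 1150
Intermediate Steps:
k = -3 (k = -3 + 0 = -3)
S(G, n) = -15
m(I, Q) = Q + 2*I (m(I, Q) = (I + Q) + I = Q + 2*I)
(V(8) + m(S(4, 3), k))*(-46) = (8 + (-3 + 2*(-15)))*(-46) = (8 + (-3 - 30))*(-46) = (8 - 33)*(-46) = -25*(-46) = 1150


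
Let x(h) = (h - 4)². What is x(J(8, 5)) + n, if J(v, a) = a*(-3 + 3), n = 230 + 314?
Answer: 560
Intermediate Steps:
n = 544
J(v, a) = 0 (J(v, a) = a*0 = 0)
x(h) = (-4 + h)²
x(J(8, 5)) + n = (-4 + 0)² + 544 = (-4)² + 544 = 16 + 544 = 560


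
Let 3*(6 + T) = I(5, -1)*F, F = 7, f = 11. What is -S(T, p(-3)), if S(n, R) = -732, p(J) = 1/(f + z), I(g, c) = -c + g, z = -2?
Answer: 732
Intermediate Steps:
I(g, c) = g - c
T = 8 (T = -6 + ((5 - 1*(-1))*7)/3 = -6 + ((5 + 1)*7)/3 = -6 + (6*7)/3 = -6 + (1/3)*42 = -6 + 14 = 8)
p(J) = 1/9 (p(J) = 1/(11 - 2) = 1/9)
-S(T, p(-3)) = -1*(-732) = 732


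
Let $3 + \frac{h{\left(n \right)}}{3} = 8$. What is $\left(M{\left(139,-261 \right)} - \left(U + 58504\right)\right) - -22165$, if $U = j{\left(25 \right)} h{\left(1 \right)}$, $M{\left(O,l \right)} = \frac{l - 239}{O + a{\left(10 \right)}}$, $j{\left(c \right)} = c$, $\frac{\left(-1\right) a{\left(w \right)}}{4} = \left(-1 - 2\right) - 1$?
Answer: $- \frac{1138234}{31} \approx -36717.0$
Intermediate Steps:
$h{\left(n \right)} = 15$ ($h{\left(n \right)} = -9 + 3 \cdot 8 = -9 + 24 = 15$)
$a{\left(w \right)} = 16$ ($a{\left(w \right)} = - 4 \left(\left(-1 - 2\right) - 1\right) = - 4 \left(-3 - 1\right) = \left(-4\right) \left(-4\right) = 16$)
$M{\left(O,l \right)} = \frac{-239 + l}{16 + O}$ ($M{\left(O,l \right)} = \frac{l - 239}{O + 16} = \frac{-239 + l}{16 + O}$)
$U = 375$ ($U = 25 \cdot 15 = 375$)
$\left(M{\left(139,-261 \right)} - \left(U + 58504\right)\right) - -22165 = \left(\frac{-239 - 261}{16 + 139} - \left(375 + 58504\right)\right) - -22165 = \left(\frac{1}{155} \left(-500\right) - 58879\right) + 22165 = \left(- \frac{100}{31} - 58879\right) + 22165 = - \frac{1825349}{31} + 22165 = - \frac{1138234}{31}$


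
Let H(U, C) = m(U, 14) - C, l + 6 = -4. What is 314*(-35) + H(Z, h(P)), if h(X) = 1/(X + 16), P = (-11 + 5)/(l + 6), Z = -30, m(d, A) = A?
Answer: -384162/35 ≈ -10976.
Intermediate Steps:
l = -10 (l = -6 - 4 = -10)
P = 3/2 (P = (-11 + 5)/(-10 + 6) = -6/(-4) = -6*(-¼) = 3/2 ≈ 1.5000)
h(X) = 1/(16 + X)
H(U, C) = 14 - C
314*(-35) + H(Z, h(P)) = 314*(-35) + (14 - 1/(16 + 3/2)) = -10990 + (14 - 1/35/2) = -10990 + (14 - 1*2/35) = -10990 + (14 - 2/35) = -10990 + 488/35 = -384162/35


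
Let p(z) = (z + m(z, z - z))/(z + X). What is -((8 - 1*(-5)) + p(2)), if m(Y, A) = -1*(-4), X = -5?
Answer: -11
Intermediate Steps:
m(Y, A) = 4
p(z) = (4 + z)/(-5 + z) (p(z) = (z + 4)/(z - 5) = (4 + z)/(-5 + z))
-((8 - 1*(-5)) + p(2)) = -((8 - 1*(-5)) + (4 + 2)/(-5 + 2)) = -((8 + 5) + 6/(-3)) = -(13 - ⅓*6) = -(13 - 2) = -1*11 = -11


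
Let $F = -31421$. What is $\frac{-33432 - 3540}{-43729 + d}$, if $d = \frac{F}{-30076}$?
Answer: $\frac{1111969872}{1315161983} \approx 0.8455$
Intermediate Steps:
$d = \frac{31421}{30076}$ ($d = - \frac{31421}{-30076} = \left(-31421\right) \left(- \frac{1}{30076}\right) = \frac{31421}{30076} \approx 1.0447$)
$\frac{-33432 - 3540}{-43729 + d} = \frac{-33432 - 3540}{-43729 + \frac{31421}{30076}} = - \frac{36972}{- \frac{1315161983}{30076}} = \left(-36972\right) \left(- \frac{30076}{1315161983}\right) = \frac{1111969872}{1315161983}$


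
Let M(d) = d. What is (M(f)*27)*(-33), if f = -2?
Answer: 1782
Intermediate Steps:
(M(f)*27)*(-33) = -2*27*(-33) = -54*(-33) = 1782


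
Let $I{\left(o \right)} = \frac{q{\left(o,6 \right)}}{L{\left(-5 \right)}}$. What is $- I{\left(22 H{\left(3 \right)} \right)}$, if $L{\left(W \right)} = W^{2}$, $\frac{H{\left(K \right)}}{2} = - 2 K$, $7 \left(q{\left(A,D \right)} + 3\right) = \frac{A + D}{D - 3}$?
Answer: $\frac{107}{175} \approx 0.61143$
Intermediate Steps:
$q{\left(A,D \right)} = -3 + \frac{A + D}{7 \left(-3 + D\right)}$ ($q{\left(A,D \right)} = -3 + \frac{\left(A + D\right) \frac{1}{D - 3}}{7} = -3 + \frac{\left(A + D\right) \frac{1}{-3 + D}}{7} = -3 + \frac{\frac{1}{-3 + D} \left(A + D\right)}{7} = -3 + \frac{A + D}{7 \left(-3 + D\right)}$)
$H{\left(K \right)} = - 4 K$ ($H{\left(K \right)} = 2 \left(- 2 K\right) = - 4 K$)
$I{\left(o \right)} = - \frac{19}{175} + \frac{o}{525}$ ($I{\left(o \right)} = \frac{\frac{1}{7} \frac{1}{-3 + 6} \left(63 + o - 120\right)}{\left(-5\right)^{2}} = \frac{\frac{1}{7} \cdot \frac{1}{3} \left(63 + o - 120\right)}{25} = \frac{1}{7} \cdot \frac{1}{3} \left(-57 + o\right) \frac{1}{25} = \left(- \frac{19}{7} + \frac{o}{21}\right) \frac{1}{25} = - \frac{19}{175} + \frac{o}{525}$)
$- I{\left(22 H{\left(3 \right)} \right)} = - (- \frac{19}{175} + \frac{22 \left(\left(-4\right) 3\right)}{525}) = - (- \frac{19}{175} + \frac{22 \left(-12\right)}{525}) = - (- \frac{19}{175} + \frac{1}{525} \left(-264\right)) = - (- \frac{19}{175} - \frac{88}{175}) = \left(-1\right) \left(- \frac{107}{175}\right) = \frac{107}{175}$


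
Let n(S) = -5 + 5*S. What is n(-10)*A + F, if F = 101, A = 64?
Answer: -3419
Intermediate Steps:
n(-10)*A + F = (-5 + 5*(-10))*64 + 101 = (-5 - 50)*64 + 101 = -55*64 + 101 = -3520 + 101 = -3419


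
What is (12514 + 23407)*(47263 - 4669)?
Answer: 1530019074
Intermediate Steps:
(12514 + 23407)*(47263 - 4669) = 35921*42594 = 1530019074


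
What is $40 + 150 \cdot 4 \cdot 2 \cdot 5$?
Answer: $6040$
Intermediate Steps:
$40 + 150 \cdot 4 \cdot 2 \cdot 5 = 40 + 150 \cdot 8 \cdot 5 = 40 + 150 \cdot 40 = 40 + 6000 = 6040$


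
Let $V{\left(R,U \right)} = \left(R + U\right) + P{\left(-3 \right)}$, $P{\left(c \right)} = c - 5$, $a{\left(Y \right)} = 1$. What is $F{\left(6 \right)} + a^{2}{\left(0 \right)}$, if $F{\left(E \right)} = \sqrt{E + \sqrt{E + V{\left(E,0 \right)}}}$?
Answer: $1 + 2 \sqrt{2} \approx 3.8284$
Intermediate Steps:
$P{\left(c \right)} = -5 + c$ ($P{\left(c \right)} = c - 5 = -5 + c$)
$V{\left(R,U \right)} = -8 + R + U$ ($V{\left(R,U \right)} = \left(R + U\right) - 8 = -8 + R + U$)
$F{\left(E \right)} = \sqrt{E + \sqrt{-8 + 2 E}}$ ($F{\left(E \right)} = \sqrt{E + \sqrt{E + \left(-8 + E + 0\right)}} = \sqrt{E + \sqrt{E + \left(-8 + E\right)}} = \sqrt{E + \sqrt{-8 + 2 E}}$)
$F{\left(6 \right)} + a^{2}{\left(0 \right)} = \sqrt{6 + \sqrt{2} \sqrt{-4 + 6}} + 1^{2} = \sqrt{6 + \sqrt{2} \sqrt{2}} + 1 = \sqrt{6 + 2} + 1 = \sqrt{8} + 1 = 2 \sqrt{2} + 1 = 1 + 2 \sqrt{2}$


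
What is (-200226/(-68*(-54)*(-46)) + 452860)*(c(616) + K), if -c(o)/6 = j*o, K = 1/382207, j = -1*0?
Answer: 749938123/632934792 ≈ 1.1849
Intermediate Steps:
j = 0
K = 1/382207 ≈ 2.6164e-6
c(o) = 0 (c(o) = -0*o = -6*0 = 0)
(-200226/(-68*(-54)*(-46)) + 452860)*(c(616) + K) = (-200226/(-68*(-54)*(-46)) + 452860)*(0 + 1/382207) = (-200226/(3672*(-46)) + 452860)*(1/382207) = (-200226/(-168912) + 452860)*(1/382207) = (-200226*(-1/168912) + 452860)*(1/382207) = (1963/1656 + 452860)*(1/382207) = (749938123/1656)*(1/382207) = 749938123/632934792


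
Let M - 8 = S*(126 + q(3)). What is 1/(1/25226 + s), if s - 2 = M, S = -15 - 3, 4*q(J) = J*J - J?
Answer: -25226/57641409 ≈ -0.00043764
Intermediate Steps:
q(J) = -J/4 + J**2/4 (q(J) = (J*J - J)/4 = (J**2 - J)/4 = -J/4 + J**2/4)
S = -18
M = -2287 (M = 8 - 18*(126 + (1/4)*3*(-1 + 3)) = 8 - 18*(126 + (1/4)*3*2) = 8 - 18*(126 + 3/2) = 8 - 18*255/2 = 8 - 2295 = -2287)
s = -2285 (s = 2 - 2287 = -2285)
1/(1/25226 + s) = 1/(1/25226 - 2285) = 1/(-57641409/25226) = -25226/57641409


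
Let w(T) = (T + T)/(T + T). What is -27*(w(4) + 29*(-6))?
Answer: 4671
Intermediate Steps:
w(T) = 1 (w(T) = (2*T)/((2*T)) = (2*T)*(1/(2*T)) = 1)
-27*(w(4) + 29*(-6)) = -27*(1 + 29*(-6)) = -27*(1 - 174) = -27*(-173) = 4671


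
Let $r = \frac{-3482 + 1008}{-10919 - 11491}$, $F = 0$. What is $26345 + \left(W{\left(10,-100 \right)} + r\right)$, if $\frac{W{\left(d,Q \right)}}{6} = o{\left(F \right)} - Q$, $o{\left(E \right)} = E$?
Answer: $\frac{301919962}{11205} \approx 26945.0$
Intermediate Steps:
$W{\left(d,Q \right)} = - 6 Q$ ($W{\left(d,Q \right)} = 6 \left(0 - Q\right) = 6 \left(- Q\right) = - 6 Q$)
$r = \frac{1237}{11205}$ ($r = - \frac{2474}{-22410} = \left(-2474\right) \left(- \frac{1}{22410}\right) = \frac{1237}{11205} \approx 0.1104$)
$26345 + \left(W{\left(10,-100 \right)} + r\right) = 26345 + \left(\left(-6\right) \left(-100\right) + \frac{1237}{11205}\right) = 26345 + \left(600 + \frac{1237}{11205}\right) = 26345 + \frac{6724237}{11205} = \frac{301919962}{11205}$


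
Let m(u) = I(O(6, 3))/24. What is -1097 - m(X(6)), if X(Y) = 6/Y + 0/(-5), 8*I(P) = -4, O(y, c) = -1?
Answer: -52655/48 ≈ -1097.0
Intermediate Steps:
I(P) = -½ (I(P) = (⅛)*(-4) = -½)
X(Y) = 6/Y (X(Y) = 6/Y + 0*(-⅕) = 6/Y + 0 = 6/Y)
m(u) = -1/48 (m(u) = -½/24 = -½*1/24 = -1/48)
-1097 - m(X(6)) = -1097 - 1*(-1/48) = -1097 + 1/48 = -52655/48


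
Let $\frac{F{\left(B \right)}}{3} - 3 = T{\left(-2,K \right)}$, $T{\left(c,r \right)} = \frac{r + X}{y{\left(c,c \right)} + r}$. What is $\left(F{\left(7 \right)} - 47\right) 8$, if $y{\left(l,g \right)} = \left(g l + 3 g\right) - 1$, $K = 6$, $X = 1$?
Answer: $-248$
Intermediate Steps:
$y{\left(l,g \right)} = -1 + 3 g + g l$ ($y{\left(l,g \right)} = \left(3 g + g l\right) - 1 = -1 + 3 g + g l$)
$T{\left(c,r \right)} = \frac{1 + r}{-1 + r + c^{2} + 3 c}$ ($T{\left(c,r \right)} = \frac{r + 1}{\left(-1 + 3 c + c c\right) + r} = \frac{1 + r}{\left(-1 + 3 c + c^{2}\right) + r} = \frac{1 + r}{\left(-1 + c^{2} + 3 c\right) + r} = \frac{1 + r}{-1 + r + c^{2} + 3 c}$)
$F{\left(B \right)} = 16$ ($F{\left(B \right)} = 9 + 3 \frac{1 + 6}{-1 + 6 + \left(-2\right)^{2} + 3 \left(-2\right)} = 9 + 3 \frac{1}{-1 + 6 + 4 - 6} \cdot 7 = 9 + 3 \cdot \frac{1}{3} \cdot 7 = 9 + 3 \cdot \frac{7}{3} = 9 + 7 = 16$)
$\left(F{\left(7 \right)} - 47\right) 8 = \left(16 - 47\right) 8 = \left(-31\right) 8 = -248$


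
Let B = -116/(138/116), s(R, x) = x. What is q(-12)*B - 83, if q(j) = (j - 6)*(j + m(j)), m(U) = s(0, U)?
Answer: -970741/23 ≈ -42206.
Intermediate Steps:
m(U) = U
q(j) = 2*j*(-6 + j) (q(j) = (j - 6)*(j + j) = (-6 + j)*(2*j) = 2*j*(-6 + j))
B = -6728/69 (B = -116/(138*(1/116)) = -116/69/58 = -116*58/69 = -6728/69 ≈ -97.507)
q(-12)*B - 83 = (2*(-12)*(-6 - 12))*(-6728/69) - 83 = (2*(-12)*(-18))*(-6728/69) - 83 = 432*(-6728/69) - 83 = -968832/23 - 83 = -970741/23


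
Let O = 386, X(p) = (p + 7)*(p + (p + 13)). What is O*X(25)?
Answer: 778176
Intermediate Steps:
X(p) = (7 + p)*(13 + 2*p) (X(p) = (7 + p)*(p + (13 + p)) = (7 + p)*(13 + 2*p))
O*X(25) = 386*(91 + 2*25**2 + 27*25) = 386*(91 + 2*625 + 675) = 386*(91 + 1250 + 675) = 386*2016 = 778176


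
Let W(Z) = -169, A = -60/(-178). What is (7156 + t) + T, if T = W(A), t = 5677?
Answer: 12664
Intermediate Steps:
A = 30/89 (A = -60*(-1/178) = 30/89 ≈ 0.33708)
T = -169
(7156 + t) + T = (7156 + 5677) - 169 = 12833 - 169 = 12664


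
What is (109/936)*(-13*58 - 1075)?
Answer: -199361/936 ≈ -212.99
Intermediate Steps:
(109/936)*(-13*58 - 1075) = (109*(1/936))*(-754 - 1075) = (109/936)*(-1829) = -199361/936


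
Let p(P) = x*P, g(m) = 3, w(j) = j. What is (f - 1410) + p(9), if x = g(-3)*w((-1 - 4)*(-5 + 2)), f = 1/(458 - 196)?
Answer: -263309/262 ≈ -1005.0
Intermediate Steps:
f = 1/262 ≈ 0.0038168
x = 45 (x = 3*((-1 - 4)*(-5 + 2)) = 3*(-5*(-3)) = 3*15 = 45)
p(P) = 45*P
(f - 1410) + p(9) = (1/262 - 1410) + 45*9 = -369419/262 + 405 = -263309/262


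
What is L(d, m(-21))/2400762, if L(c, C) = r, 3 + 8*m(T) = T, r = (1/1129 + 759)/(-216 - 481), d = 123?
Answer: -61208/134942201979 ≈ -4.5359e-7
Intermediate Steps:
r = -856912/786913 (r = (1/1129 + 759)/(-697) = (856912/1129)*(-1/697) = -856912/786913 ≈ -1.0890)
m(T) = -3/8 + T/8
L(c, C) = -856912/786913
L(d, m(-21))/2400762 = -856912/786913/2400762 = -856912/786913*1/2400762 = -61208/134942201979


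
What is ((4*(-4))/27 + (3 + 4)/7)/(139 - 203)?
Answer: -11/1728 ≈ -0.0063657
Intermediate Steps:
((4*(-4))/27 + (3 + 4)/7)/(139 - 203) = (-16*1/27 + 7*(1/7))/(-64) = -(-16/27 + 1)/64 = -1/64*11/27 = -11/1728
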